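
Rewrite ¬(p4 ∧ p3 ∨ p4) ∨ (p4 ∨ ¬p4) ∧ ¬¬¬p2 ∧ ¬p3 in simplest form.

¬(p4 ∧ p3 ∨ p4) ∨ (p4 ∨ ¬p4) ∧ ¬¬¬p2 ∧ ¬p3
= ¬p4 ∨ (p4 ∨ ¬p4) ∧ ¬¬¬p2 ∧ ¬p3
= ¬p4 ∨ ¬¬¬p2 ∧ ¬p3
= ¬p4 ∨ ¬p2 ∧ ¬p3

¬p4 ∨ ¬p2 ∧ ¬p3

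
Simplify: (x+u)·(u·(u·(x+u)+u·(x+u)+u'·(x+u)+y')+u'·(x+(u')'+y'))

x+u

(x+u)·(u·(u·(x+u)+u·(x+u)+u'·(x+u)+y')+u'·(x+(u')'+y'))
= (x+u)·(u·(u·(x+u)+u'·(x+u)+y')+u'·(x+(u')'+y'))   (idempotence)
= (x+u)·(u·(u·(x+u)+u'·(x+u)+y')+u'·(x+u+y'))   (double negation)
= (x+u)·(u·(x+u+y')+u'·(x+u+y'))   (distribution)
= (x+u)·(x+u+y')   (distribution)
= x+u   (absorption)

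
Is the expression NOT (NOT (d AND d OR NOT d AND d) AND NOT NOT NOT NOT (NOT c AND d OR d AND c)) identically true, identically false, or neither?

NOT (NOT (d AND d OR NOT d AND d) AND NOT NOT NOT NOT (NOT c AND d OR d AND c))
= NOT (NOT d AND NOT NOT NOT NOT (NOT c AND d OR d AND c))   (distribution)
= d OR NOT NOT NOT (NOT c AND d OR d AND c)   (De Morgan)
= d OR NOT NOT NOT d   (distribution)
= d OR NOT d   (double negation)
= TRUE   (complement)

identically true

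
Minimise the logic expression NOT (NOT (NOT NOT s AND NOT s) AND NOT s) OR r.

NOT (NOT (NOT NOT s AND NOT s) AND NOT s) OR r
= NOT (NOT (s AND NOT s) AND NOT s) OR r   (double negation)
= s AND NOT s OR s OR r   (De Morgan)
= s OR r   (complement / identity)

s OR r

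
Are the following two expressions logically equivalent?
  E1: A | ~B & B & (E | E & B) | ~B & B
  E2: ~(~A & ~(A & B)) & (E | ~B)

E1: A | ~B & B & (E | E & B) | ~B & B
    = A | ~B & B & E | ~B & B
    = A | ~B & B
    = A
E2: ~(~A & ~(A & B)) & (E | ~B)
    = (A | A & B) & (E | ~B)
    = A & (E | ~B)
These differ: at A=1, B=1, E=0, E1 = 1 but E2 = 0.

No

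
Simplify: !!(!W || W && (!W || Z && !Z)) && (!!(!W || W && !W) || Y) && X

!W && X

!!(!W || W && (!W || Z && !Z)) && (!!(!W || W && !W) || Y) && X
= !!(!W || W && !W) && (!!(!W || W && !W) || Y) && X
= !!(!W || W && !W) && X
= !!!W && X
= !W && X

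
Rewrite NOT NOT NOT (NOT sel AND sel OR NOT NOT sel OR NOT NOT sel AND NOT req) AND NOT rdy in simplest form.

NOT NOT NOT (NOT sel AND sel OR NOT NOT sel OR NOT NOT sel AND NOT req) AND NOT rdy
= NOT NOT NOT (NOT sel AND sel OR NOT NOT sel) AND NOT rdy
= NOT NOT NOT NOT NOT sel AND NOT rdy
= NOT NOT NOT sel AND NOT rdy
= NOT sel AND NOT rdy

NOT sel AND NOT rdy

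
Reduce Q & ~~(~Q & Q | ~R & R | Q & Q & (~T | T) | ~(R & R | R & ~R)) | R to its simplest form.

Q | R

Q & ~~(~Q & Q | ~R & R | Q & Q & (~T | T) | ~(R & R | R & ~R)) | R
= Q & ~~(~Q & Q | Q & Q & (~T | T) | ~(R & R | R & ~R)) | R   — complement / identity
= Q & ~~(~Q & Q | Q & Q & (~T | T) | ~R) | R   — distribution
= Q & ~~(~Q & Q | Q & Q | ~R) | R   — complement / identity
= Q & (~Q & Q | Q & Q | ~R) | R   — double negation
= Q & (Q | ~R) | R   — distribution
= Q | R   — absorption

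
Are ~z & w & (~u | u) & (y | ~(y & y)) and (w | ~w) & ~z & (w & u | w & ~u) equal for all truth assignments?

E1: ~z & w & (~u | u) & (y | ~(y & y))
    = ~z & w & (~u | u) & (y | ~y)
    = ~z & w & (~u | u)
    = ~z & w
E2: (w | ~w) & ~z & (w & u | w & ~u)
    = ~z & (w & u | w & ~u)
    = ~z & w
Both reduce to ~z & w, so they are equivalent.

Yes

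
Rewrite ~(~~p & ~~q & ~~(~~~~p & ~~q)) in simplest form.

~(~~p & ~~q & ~~(~~~~p & ~~q))
= ~(~~p & ~~q & ~~(~~p & ~~q))   — double negation
= ~(~~p & ~~q & ~~p & ~~q)   — double negation
= ~(~~p & ~~q)   — idempotence
= ~p | ~q   — De Morgan

~p | ~q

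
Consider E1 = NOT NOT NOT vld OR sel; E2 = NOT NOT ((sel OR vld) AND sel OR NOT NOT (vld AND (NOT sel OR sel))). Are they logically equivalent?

No

E1: NOT NOT NOT vld OR sel
    = NOT vld OR sel
E2: NOT NOT ((sel OR vld) AND sel OR NOT NOT (vld AND (NOT sel OR sel)))
    = NOT NOT (sel OR NOT NOT (vld AND (NOT sel OR sel)))
    = NOT NOT (sel OR vld AND (NOT sel OR sel))
    = sel OR vld AND (NOT sel OR sel)
    = sel OR vld
These differ: at sel=0, vld=0, E1 = 1 but E2 = 0.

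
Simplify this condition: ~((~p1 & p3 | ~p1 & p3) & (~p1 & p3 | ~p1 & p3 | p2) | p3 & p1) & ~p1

~p3 & ~p1

~((~p1 & p3 | ~p1 & p3) & (~p1 & p3 | ~p1 & p3 | p2) | p3 & p1) & ~p1
= ~(~p1 & p3 | ~p1 & p3 | p3 & p1) & ~p1   — absorption
= ~(~p1 & p3 | p3 & p1) & ~p1   — idempotence
= ~p3 & ~p1   — distribution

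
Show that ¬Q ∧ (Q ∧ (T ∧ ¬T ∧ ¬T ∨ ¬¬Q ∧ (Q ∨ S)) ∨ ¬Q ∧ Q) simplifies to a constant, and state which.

¬Q ∧ (Q ∧ (T ∧ ¬T ∧ ¬T ∨ ¬¬Q ∧ (Q ∨ S)) ∨ ¬Q ∧ Q)
= ¬Q ∧ (Q ∧ (T ∧ ¬T ∨ ¬¬Q ∧ (Q ∨ S)) ∨ ¬Q ∧ Q)   (idempotence)
= ¬Q ∧ (Q ∧ (T ∧ ¬T ∨ Q ∧ (Q ∨ S)) ∨ ¬Q ∧ Q)   (double negation)
= ¬Q ∧ (Q ∧ (T ∧ ¬T ∨ Q) ∨ ¬Q ∧ Q)   (absorption)
= ¬Q ∧ (Q ∧ Q ∨ ¬Q ∧ Q)   (complement / identity)
= ¬Q ∧ Q   (distribution)
= False   (complement)

False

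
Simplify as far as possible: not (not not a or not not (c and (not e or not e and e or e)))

not (not not a or not not (c and (not e or not e and e or e)))
= not (not not a or not not (c and (not e or e)))
= not a and not (c and (not e or e))
= not a and not c

not a and not c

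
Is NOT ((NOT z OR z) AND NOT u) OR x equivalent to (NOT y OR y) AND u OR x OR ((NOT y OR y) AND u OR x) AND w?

Yes

E1: NOT ((NOT z OR z) AND NOT u) OR x
    = NOT NOT u OR x   (complement / identity)
    = u OR x   (double negation)
E2: (NOT y OR y) AND u OR x OR ((NOT y OR y) AND u OR x) AND w
    = (NOT y OR y) AND u OR x   (absorption)
    = u OR x   (complement / identity)
Both reduce to u OR x, so they are equivalent.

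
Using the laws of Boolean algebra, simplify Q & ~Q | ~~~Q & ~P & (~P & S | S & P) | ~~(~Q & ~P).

Q & ~Q | ~~~Q & ~P & (~P & S | S & P) | ~~(~Q & ~P)
= ~~~Q & ~P & (~P & S | S & P) | ~~(~Q & ~P)
= ~~~Q & ~P & (~P & S | S & P) | ~Q & ~P
= ~Q & ~P & (~P & S | S & P) | ~Q & ~P
= ~Q & ~P & S | ~Q & ~P
= ~Q & ~P

~Q & ~P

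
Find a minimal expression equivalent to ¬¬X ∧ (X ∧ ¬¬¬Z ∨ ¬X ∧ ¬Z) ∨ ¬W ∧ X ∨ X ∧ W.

¬¬X ∧ (X ∧ ¬¬¬Z ∨ ¬X ∧ ¬Z) ∨ ¬W ∧ X ∨ X ∧ W
= ¬¬X ∧ (X ∧ ¬Z ∨ ¬X ∧ ¬Z) ∨ ¬W ∧ X ∨ X ∧ W   — double negation
= ¬¬X ∧ ¬Z ∨ ¬W ∧ X ∨ X ∧ W   — distribution
= ¬¬X ∧ ¬Z ∨ X   — distribution
= X ∧ ¬Z ∨ X   — double negation
= X   — absorption

X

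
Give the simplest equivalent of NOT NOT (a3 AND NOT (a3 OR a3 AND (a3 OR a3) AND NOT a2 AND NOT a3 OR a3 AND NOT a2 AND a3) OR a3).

NOT NOT (a3 AND NOT (a3 OR a3 AND (a3 OR a3) AND NOT a2 AND NOT a3 OR a3 AND NOT a2 AND a3) OR a3)
= NOT NOT (a3 AND NOT (a3 OR a3 AND a3 AND NOT a2 AND NOT a3 OR a3 AND NOT a2 AND a3) OR a3)   [idempotence]
= NOT NOT (a3 AND NOT (a3 OR a3 AND NOT a2 AND NOT a3 OR a3 AND NOT a2 AND a3) OR a3)   [idempotence]
= NOT NOT (a3 AND NOT (a3 OR a3 AND NOT a2) OR a3)   [distribution]
= a3 AND NOT (a3 OR a3 AND NOT a2) OR a3   [double negation]
= a3 AND NOT a3 OR a3   [absorption]
= a3   [complement / identity]

a3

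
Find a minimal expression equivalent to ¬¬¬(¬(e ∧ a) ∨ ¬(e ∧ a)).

e ∧ a

¬¬¬(¬(e ∧ a) ∨ ¬(e ∧ a))
= ¬¬(e ∧ a ∧ e ∧ a)   [De Morgan]
= e ∧ a ∧ e ∧ a   [double negation]
= e ∧ a   [idempotence]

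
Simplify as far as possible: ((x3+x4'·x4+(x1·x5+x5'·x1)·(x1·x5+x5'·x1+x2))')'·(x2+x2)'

((x3+x4'·x4+(x1·x5+x5'·x1)·(x1·x5+x5'·x1+x2))')'·(x2+x2)'
= ((x3+x4'·x4+x1·x5+x5'·x1)')'·(x2+x2)'   — absorption
= (x3+x4'·x4+x1·x5+x5'·x1)·(x2+x2)'   — double negation
= (x3+x4'·x4+x1·x5+x5'·x1)·x2'   — idempotence
= (x3+x4'·x4+x1)·x2'   — distribution
= (x3+x1)·x2'   — complement / identity

(x3+x1)·x2'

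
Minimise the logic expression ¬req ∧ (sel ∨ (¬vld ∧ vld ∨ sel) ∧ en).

¬req ∧ (sel ∨ (¬vld ∧ vld ∨ sel) ∧ en)
= ¬req ∧ (sel ∨ sel ∧ en)   [complement / identity]
= ¬req ∧ sel   [absorption]

¬req ∧ sel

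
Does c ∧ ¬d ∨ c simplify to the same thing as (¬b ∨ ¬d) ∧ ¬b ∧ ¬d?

No

E1: c ∧ ¬d ∨ c
    = c   (absorption)
E2: (¬b ∨ ¬d) ∧ ¬b ∧ ¬d
    = ¬b ∧ ¬d   (absorption)
These differ: at b=0, c=1, d=1, E1 = 1 but E2 = 0.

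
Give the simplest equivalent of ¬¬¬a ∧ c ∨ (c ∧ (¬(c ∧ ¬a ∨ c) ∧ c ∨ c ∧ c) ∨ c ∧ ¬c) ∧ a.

¬¬¬a ∧ c ∨ (c ∧ (¬(c ∧ ¬a ∨ c) ∧ c ∨ c ∧ c) ∨ c ∧ ¬c) ∧ a
= ¬¬¬a ∧ c ∨ (c ∧ (¬c ∧ c ∨ c ∧ c) ∨ c ∧ ¬c) ∧ a   — absorption
= ¬¬¬a ∧ c ∨ (c ∧ c ∨ c ∧ ¬c) ∧ a   — distribution
= ¬¬¬a ∧ c ∨ c ∧ a   — distribution
= ¬a ∧ c ∨ c ∧ a   — double negation
= c   — distribution

c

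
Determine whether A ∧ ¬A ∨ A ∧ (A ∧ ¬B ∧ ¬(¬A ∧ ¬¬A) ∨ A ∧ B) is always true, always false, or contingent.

contingent

A ∧ ¬A ∨ A ∧ (A ∧ ¬B ∧ ¬(¬A ∧ ¬¬A) ∨ A ∧ B)
= A ∧ ¬A ∨ A ∧ (A ∧ ¬B ∧ (A ∨ ¬A) ∨ A ∧ B)   (De Morgan)
= A ∧ ¬A ∨ A ∧ (A ∧ ¬B ∨ A ∧ B)   (complement / identity)
= A ∧ ¬A ∨ A ∧ A   (distribution)
= A   (distribution)
This depends on A, so it is not a constant.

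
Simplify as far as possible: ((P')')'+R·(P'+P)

((P')')'+R·(P'+P)
= P'+R·(P'+P)   (double negation)
= P'+R   (complement / identity)

P'+R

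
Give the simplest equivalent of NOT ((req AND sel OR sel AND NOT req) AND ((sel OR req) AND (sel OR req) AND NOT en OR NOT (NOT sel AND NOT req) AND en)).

NOT sel

NOT ((req AND sel OR sel AND NOT req) AND ((sel OR req) AND (sel OR req) AND NOT en OR NOT (NOT sel AND NOT req) AND en))
= NOT ((req AND sel OR sel AND NOT req) AND ((sel OR req) AND NOT en OR NOT (NOT sel AND NOT req) AND en))   [idempotence]
= NOT (sel AND ((sel OR req) AND NOT en OR NOT (NOT sel AND NOT req) AND en))   [distribution]
= NOT (sel AND ((sel OR req) AND NOT en OR (sel OR req) AND en))   [De Morgan]
= NOT (sel AND (sel OR req))   [distribution]
= NOT sel   [absorption]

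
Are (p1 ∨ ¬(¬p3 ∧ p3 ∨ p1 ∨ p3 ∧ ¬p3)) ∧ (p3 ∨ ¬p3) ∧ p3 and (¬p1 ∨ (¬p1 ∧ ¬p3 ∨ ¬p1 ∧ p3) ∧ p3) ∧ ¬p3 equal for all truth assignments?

No

E1: (p1 ∨ ¬(¬p3 ∧ p3 ∨ p1 ∨ p3 ∧ ¬p3)) ∧ (p3 ∨ ¬p3) ∧ p3
    = (p1 ∨ ¬(¬p3 ∧ p3 ∨ p1)) ∧ (p3 ∨ ¬p3) ∧ p3
    = (p1 ∨ ¬p1) ∧ (p3 ∨ ¬p3) ∧ p3
    = (p3 ∨ ¬p3) ∧ p3
    = p3
E2: (¬p1 ∨ (¬p1 ∧ ¬p3 ∨ ¬p1 ∧ p3) ∧ p3) ∧ ¬p3
    = (¬p1 ∨ ¬p1 ∧ p3) ∧ ¬p3
    = ¬p1 ∧ ¬p3
These differ: at p1=0, p3=1, E1 = 1 but E2 = 0.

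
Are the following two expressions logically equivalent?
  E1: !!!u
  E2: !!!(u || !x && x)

E1: !!!u
    = !u   — double negation
E2: !!!(u || !x && x)
    = !!!u   — complement / identity
    = !u   — double negation
Both reduce to !u, so they are equivalent.

Yes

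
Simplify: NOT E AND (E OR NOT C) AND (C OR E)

FALSE

NOT E AND (E OR NOT C) AND (C OR E)
= NOT E AND (E OR NOT C AND C)
= NOT E AND E
= FALSE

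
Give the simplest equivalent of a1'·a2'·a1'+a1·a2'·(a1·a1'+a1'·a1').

a2'·a1'

a1'·a2'·a1'+a1·a2'·(a1·a1'+a1'·a1')
= a1'·a2'·a1'+a1·a2'·a1'·a1'
= a1'·a2'·a1'+a1·a2'·a1'
= a2'·a1'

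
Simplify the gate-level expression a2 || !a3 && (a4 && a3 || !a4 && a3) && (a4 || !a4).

a2 || !a3 && (a4 && a3 || !a4 && a3) && (a4 || !a4)
= a2 || !a3 && a3 && (a4 || !a4)   [distribution]
= a2 || !a3 && a3   [complement / identity]
= a2   [complement / identity]

a2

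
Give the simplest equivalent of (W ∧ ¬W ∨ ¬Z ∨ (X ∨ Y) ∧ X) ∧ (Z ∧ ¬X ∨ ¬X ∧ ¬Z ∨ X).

(W ∧ ¬W ∨ ¬Z ∨ (X ∨ Y) ∧ X) ∧ (Z ∧ ¬X ∨ ¬X ∧ ¬Z ∨ X)
= (W ∧ ¬W ∨ ¬Z ∨ X) ∧ (Z ∧ ¬X ∨ ¬X ∧ ¬Z ∨ X)
= (W ∧ ¬W ∨ ¬Z ∨ X) ∧ (¬X ∨ X)
= (¬Z ∨ X) ∧ (¬X ∨ X)
= ¬Z ∨ X

¬Z ∨ X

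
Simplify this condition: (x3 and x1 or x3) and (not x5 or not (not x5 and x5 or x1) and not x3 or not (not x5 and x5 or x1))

(x3 and x1 or x3) and (not x5 or not (not x5 and x5 or x1) and not x3 or not (not x5 and x5 or x1))
= (x3 and x1 or x3) and (not x5 or not (not x5 and x5 or x1))   (absorption)
= (x3 and x1 or x3) and (not x5 or not x1)   (complement / identity)
= x3 and (not x5 or not x1)   (absorption)

x3 and (not x5 or not x1)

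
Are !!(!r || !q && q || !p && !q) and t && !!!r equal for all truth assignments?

No

E1: !!(!r || !q && q || !p && !q)
    = !!(!r || !p && !q)   — complement / identity
    = !r || !p && !q   — double negation
E2: t && !!!r
    = t && !r   — double negation
These differ: at p=0, q=0, r=0, t=0, E1 = 1 but E2 = 0.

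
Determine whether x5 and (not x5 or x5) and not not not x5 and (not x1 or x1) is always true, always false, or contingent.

x5 and (not x5 or x5) and not not not x5 and (not x1 or x1)
= x5 and (not x5 or x5) and not x5 and (not x1 or x1)   — double negation
= x5 and not x5 and (not x1 or x1)   — complement / identity
= x5 and not x5   — complement / identity
= False   — complement

always false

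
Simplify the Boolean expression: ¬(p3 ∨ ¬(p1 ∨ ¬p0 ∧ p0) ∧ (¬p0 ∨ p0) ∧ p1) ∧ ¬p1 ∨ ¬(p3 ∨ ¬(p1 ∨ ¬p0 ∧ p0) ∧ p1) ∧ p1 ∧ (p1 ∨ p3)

¬p3

¬(p3 ∨ ¬(p1 ∨ ¬p0 ∧ p0) ∧ (¬p0 ∨ p0) ∧ p1) ∧ ¬p1 ∨ ¬(p3 ∨ ¬(p1 ∨ ¬p0 ∧ p0) ∧ p1) ∧ p1 ∧ (p1 ∨ p3)
= ¬(p3 ∨ ¬(p1 ∨ ¬p0 ∧ p0) ∧ p1) ∧ ¬p1 ∨ ¬(p3 ∨ ¬(p1 ∨ ¬p0 ∧ p0) ∧ p1) ∧ p1 ∧ (p1 ∨ p3)   [complement / identity]
= ¬(p3 ∨ ¬(p1 ∨ ¬p0 ∧ p0) ∧ p1) ∧ (¬p1 ∨ p1 ∧ (p1 ∨ p3))   [distribution]
= ¬(p3 ∨ ¬p1 ∧ p1) ∧ (¬p1 ∨ p1 ∧ (p1 ∨ p3))   [complement / identity]
= ¬(p3 ∨ ¬p1 ∧ p1) ∧ (¬p1 ∨ p1)   [absorption]
= ¬p3 ∧ (¬p1 ∨ p1)   [complement / identity]
= ¬p3   [complement / identity]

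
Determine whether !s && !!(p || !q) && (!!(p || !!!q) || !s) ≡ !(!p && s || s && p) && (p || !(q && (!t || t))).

E1: !s && !!(p || !q) && (!!(p || !!!q) || !s)
    = !s && !!(p || !q) && (!!(p || !q) || !s)   (double negation)
    = !s && !!(p || !q)   (absorption)
    = !s && (p || !q)   (double negation)
E2: !(!p && s || s && p) && (p || !(q && (!t || t)))
    = !s && (p || !(q && (!t || t)))   (distribution)
    = !s && (p || !q)   (complement / identity)
Both reduce to !s && (p || !q), so they are equivalent.

Yes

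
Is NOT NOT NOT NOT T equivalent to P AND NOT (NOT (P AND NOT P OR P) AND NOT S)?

E1: NOT NOT NOT NOT T
    = NOT NOT T   [double negation]
    = T   [double negation]
E2: P AND NOT (NOT (P AND NOT P OR P) AND NOT S)
    = P AND (P AND NOT P OR P OR S)   [De Morgan]
    = P AND (P OR S)   [complement / identity]
    = P   [absorption]
These differ: at P=0, S=1, T=1, E1 = 1 but E2 = 0.

No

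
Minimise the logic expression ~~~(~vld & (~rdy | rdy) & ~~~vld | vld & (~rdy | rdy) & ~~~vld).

vld

~~~(~vld & (~rdy | rdy) & ~~~vld | vld & (~rdy | rdy) & ~~~vld)
= ~~~((~rdy | rdy) & ~~~vld)   (distribution)
= ~~~~~~vld   (complement / identity)
= ~~~~vld   (double negation)
= ~~vld   (double negation)
= vld   (double negation)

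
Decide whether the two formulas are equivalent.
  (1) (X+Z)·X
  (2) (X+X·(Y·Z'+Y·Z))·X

E1: (X+Z)·X
    = X   [absorption]
E2: (X+X·(Y·Z'+Y·Z))·X
    = (X+X·Y)·X   [distribution]
    = X·X   [absorption]
    = X   [idempotence]
Both reduce to X, so they are equivalent.

Yes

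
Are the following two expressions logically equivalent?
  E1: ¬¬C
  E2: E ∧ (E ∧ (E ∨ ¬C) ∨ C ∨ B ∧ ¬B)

E1: ¬¬C
    = C   — double negation
E2: E ∧ (E ∧ (E ∨ ¬C) ∨ C ∨ B ∧ ¬B)
    = E ∧ (E ∨ C ∨ B ∧ ¬B)   — absorption
    = E ∧ (E ∨ C)   — complement / identity
    = E   — absorption
These differ: at B=0, C=1, E=0, E1 = 1 but E2 = 0.

No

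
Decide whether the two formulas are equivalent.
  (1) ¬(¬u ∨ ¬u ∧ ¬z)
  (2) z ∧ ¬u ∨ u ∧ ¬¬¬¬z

E1: ¬(¬u ∨ ¬u ∧ ¬z)
    = ¬¬u   [absorption]
    = u   [double negation]
E2: z ∧ ¬u ∨ u ∧ ¬¬¬¬z
    = z ∧ ¬u ∨ u ∧ ¬¬z   [double negation]
    = z ∧ ¬u ∨ u ∧ z   [double negation]
    = z   [distribution]
These differ: at u=0, z=1, E1 = 0 but E2 = 1.

No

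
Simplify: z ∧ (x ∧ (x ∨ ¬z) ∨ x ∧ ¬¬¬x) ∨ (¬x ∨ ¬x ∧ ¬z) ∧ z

z

z ∧ (x ∧ (x ∨ ¬z) ∨ x ∧ ¬¬¬x) ∨ (¬x ∨ ¬x ∧ ¬z) ∧ z
= z ∧ (x ∧ (x ∨ ¬z) ∨ x ∧ ¬x) ∨ (¬x ∨ ¬x ∧ ¬z) ∧ z   [double negation]
= z ∧ x ∧ (x ∨ ¬z) ∨ (¬x ∨ ¬x ∧ ¬z) ∧ z   [complement / identity]
= z ∧ x ∧ (x ∨ ¬z) ∨ ¬x ∧ z   [absorption]
= z ∧ x ∨ ¬x ∧ z   [absorption]
= z   [distribution]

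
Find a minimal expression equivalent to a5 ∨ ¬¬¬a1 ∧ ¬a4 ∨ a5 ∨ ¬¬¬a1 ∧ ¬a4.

a5 ∨ ¬a1 ∧ ¬a4

a5 ∨ ¬¬¬a1 ∧ ¬a4 ∨ a5 ∨ ¬¬¬a1 ∧ ¬a4
= a5 ∨ ¬¬¬a1 ∧ ¬a4   [idempotence]
= a5 ∨ ¬a1 ∧ ¬a4   [double negation]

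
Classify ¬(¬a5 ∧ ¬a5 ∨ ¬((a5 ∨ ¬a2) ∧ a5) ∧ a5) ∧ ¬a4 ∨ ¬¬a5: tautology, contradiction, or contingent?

contingent

¬(¬a5 ∧ ¬a5 ∨ ¬((a5 ∨ ¬a2) ∧ a5) ∧ a5) ∧ ¬a4 ∨ ¬¬a5
= ¬(¬a5 ∧ ¬a5 ∨ ¬a5 ∧ a5) ∧ ¬a4 ∨ ¬¬a5   [absorption]
= ¬¬a5 ∧ ¬a4 ∨ ¬¬a5   [distribution]
= ¬¬a5   [absorption]
= a5   [double negation]
This depends on a5, so it is not a constant.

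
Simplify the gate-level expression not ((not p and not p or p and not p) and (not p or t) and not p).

p

not ((not p and not p or p and not p) and (not p or t) and not p)
= not ((not p and not p or p and not p) and not p)
= not (not p and not p)
= not not p
= p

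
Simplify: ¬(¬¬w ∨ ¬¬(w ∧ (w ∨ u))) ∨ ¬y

¬(¬¬w ∨ ¬¬(w ∧ (w ∨ u))) ∨ ¬y
= ¬(¬¬w ∨ ¬¬w) ∨ ¬y   [absorption]
= ¬¬¬w ∨ ¬y   [idempotence]
= ¬w ∨ ¬y   [double negation]

¬w ∨ ¬y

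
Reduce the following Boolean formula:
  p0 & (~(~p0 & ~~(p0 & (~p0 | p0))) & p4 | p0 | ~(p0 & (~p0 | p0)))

p0

p0 & (~(~p0 & ~~(p0 & (~p0 | p0))) & p4 | p0 | ~(p0 & (~p0 | p0)))
= p0 & ((p0 | ~(p0 & (~p0 | p0))) & p4 | p0 | ~(p0 & (~p0 | p0)))
= p0 & (p0 | ~(p0 & (~p0 | p0)))
= p0 & (p0 | ~p0)
= p0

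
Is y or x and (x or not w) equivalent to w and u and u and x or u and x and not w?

No

E1: y or x and (x or not w)
    = y or x   — absorption
E2: w and u and u and x or u and x and not w
    = w and u and x or u and x and not w   — idempotence
    = u and x   — distribution
These differ: at u=0, w=0, x=1, y=1, E1 = 1 but E2 = 0.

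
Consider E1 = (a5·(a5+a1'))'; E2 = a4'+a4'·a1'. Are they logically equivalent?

E1: (a5·(a5+a1'))'
    = a5'
E2: a4'+a4'·a1'
    = a4'
These differ: at a1=0, a4=0, a5=1, E1 = 0 but E2 = 1.

No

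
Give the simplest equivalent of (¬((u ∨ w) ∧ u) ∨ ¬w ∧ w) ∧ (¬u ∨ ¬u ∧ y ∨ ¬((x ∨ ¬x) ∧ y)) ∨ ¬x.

¬u ∨ ¬x

(¬((u ∨ w) ∧ u) ∨ ¬w ∧ w) ∧ (¬u ∨ ¬u ∧ y ∨ ¬((x ∨ ¬x) ∧ y)) ∨ ¬x
= (¬((u ∨ w) ∧ u) ∨ ¬w ∧ w) ∧ (¬u ∨ ¬((x ∨ ¬x) ∧ y)) ∨ ¬x   — absorption
= (¬((u ∨ w) ∧ u) ∨ ¬w ∧ w) ∧ (¬u ∨ ¬y) ∨ ¬x   — complement / identity
= ¬((u ∨ w) ∧ u) ∧ (¬u ∨ ¬y) ∨ ¬x   — complement / identity
= ¬u ∧ (¬u ∨ ¬y) ∨ ¬x   — absorption
= ¬u ∨ ¬x   — absorption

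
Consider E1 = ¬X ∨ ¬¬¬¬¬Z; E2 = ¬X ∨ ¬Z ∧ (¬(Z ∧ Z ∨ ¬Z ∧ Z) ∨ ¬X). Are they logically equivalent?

Yes

E1: ¬X ∨ ¬¬¬¬¬Z
    = ¬X ∨ ¬¬¬Z   (double negation)
    = ¬X ∨ ¬Z   (double negation)
E2: ¬X ∨ ¬Z ∧ (¬(Z ∧ Z ∨ ¬Z ∧ Z) ∨ ¬X)
    = ¬X ∨ ¬Z ∧ (¬Z ∨ ¬X)   (distribution)
    = ¬X ∨ ¬Z   (absorption)
Both reduce to ¬X ∨ ¬Z, so they are equivalent.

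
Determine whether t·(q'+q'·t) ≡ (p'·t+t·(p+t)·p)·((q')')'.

Yes

E1: t·(q'+q'·t)
    = t·q'   (absorption)
E2: (p'·t+t·(p+t)·p)·((q')')'
    = (p'·t+t·p)·((q')')'   (absorption)
    = (p'·t+t·p)·q'   (double negation)
    = t·q'   (distribution)
Both reduce to t·q', so they are equivalent.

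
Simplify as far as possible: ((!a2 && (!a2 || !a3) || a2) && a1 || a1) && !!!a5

((!a2 && (!a2 || !a3) || a2) && a1 || a1) && !!!a5
= ((!a2 || a2) && a1 || a1) && !!!a5   — absorption
= (a1 || a1) && !!!a5   — complement / identity
= a1 && !!!a5   — idempotence
= a1 && !a5   — double negation

a1 && !a5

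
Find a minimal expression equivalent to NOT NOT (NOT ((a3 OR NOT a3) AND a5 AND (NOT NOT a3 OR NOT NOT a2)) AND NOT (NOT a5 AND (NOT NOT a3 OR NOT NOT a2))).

NOT NOT (NOT ((a3 OR NOT a3) AND a5 AND (NOT NOT a3 OR NOT NOT a2)) AND NOT (NOT a5 AND (NOT NOT a3 OR NOT NOT a2)))
= NOT NOT (NOT (a5 AND (NOT NOT a3 OR NOT NOT a2)) AND NOT (NOT a5 AND (NOT NOT a3 OR NOT NOT a2)))   — complement / identity
= NOT (a5 AND (NOT NOT a3 OR NOT NOT a2) OR NOT a5 AND (NOT NOT a3 OR NOT NOT a2))   — De Morgan
= NOT (NOT NOT a3 OR NOT NOT a2)   — distribution
= NOT a3 AND NOT a2   — De Morgan

NOT a3 AND NOT a2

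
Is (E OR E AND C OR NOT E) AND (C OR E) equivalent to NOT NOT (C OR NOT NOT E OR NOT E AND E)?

Yes

E1: (E OR E AND C OR NOT E) AND (C OR E)
    = (E OR NOT E) AND (C OR E)   — absorption
    = C OR E   — complement / identity
E2: NOT NOT (C OR NOT NOT E OR NOT E AND E)
    = NOT NOT (C OR NOT NOT E)   — complement / identity
    = C OR NOT NOT E   — double negation
    = C OR E   — double negation
Both reduce to C OR E, so they are equivalent.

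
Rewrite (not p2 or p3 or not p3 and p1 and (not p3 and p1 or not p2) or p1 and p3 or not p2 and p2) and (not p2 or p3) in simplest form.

(not p2 or p3 or not p3 and p1 and (not p3 and p1 or not p2) or p1 and p3 or not p2 and p2) and (not p2 or p3)
= (not p2 or p3 or not p3 and p1 and (not p3 and p1 or not p2) or p1 and p3) and (not p2 or p3)   — complement / identity
= (not p2 or p3 or not p3 and p1 or p1 and p3) and (not p2 or p3)   — absorption
= (not p2 or p3 or p1) and (not p2 or p3)   — distribution
= not p2 or p3   — absorption

not p2 or p3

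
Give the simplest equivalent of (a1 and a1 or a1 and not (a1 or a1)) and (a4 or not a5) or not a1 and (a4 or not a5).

a4 or not a5

(a1 and a1 or a1 and not (a1 or a1)) and (a4 or not a5) or not a1 and (a4 or not a5)
= (a1 and a1 or a1 and not a1) and (a4 or not a5) or not a1 and (a4 or not a5)   [idempotence]
= a1 and (a4 or not a5) or not a1 and (a4 or not a5)   [distribution]
= a4 or not a5   [distribution]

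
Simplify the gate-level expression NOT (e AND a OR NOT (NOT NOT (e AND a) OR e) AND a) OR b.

NOT (e AND a OR NOT (NOT NOT (e AND a) OR e) AND a) OR b
= NOT (e AND a OR NOT (e AND a OR e) AND a) OR b   (double negation)
= NOT (e AND a OR NOT e AND a) OR b   (absorption)
= NOT a OR b   (distribution)

NOT a OR b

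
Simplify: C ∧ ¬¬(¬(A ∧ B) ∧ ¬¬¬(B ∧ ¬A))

C ∧ ¬¬(¬(A ∧ B) ∧ ¬¬¬(B ∧ ¬A))
= C ∧ ¬¬(¬(A ∧ B) ∧ ¬(B ∧ ¬A))
= C ∧ ¬(A ∧ B ∨ B ∧ ¬A)
= C ∧ ¬B

C ∧ ¬B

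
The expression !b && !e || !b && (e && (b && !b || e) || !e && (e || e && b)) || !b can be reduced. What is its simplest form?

!b && !e || !b && (e && (b && !b || e) || !e && (e || e && b)) || !b
= !b && !e || !b && (e && (b && !b || e) || !e && e) || !b   — absorption
= !b && !e || !b && (e && e || !e && e) || !b   — complement / identity
= !b && !e || !b && e || !b   — distribution
= !b && !e || !b   — absorption
= !b   — absorption

!b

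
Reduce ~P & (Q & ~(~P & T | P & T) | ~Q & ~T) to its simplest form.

~P & ~T

~P & (Q & ~(~P & T | P & T) | ~Q & ~T)
= ~P & (Q & ~T | ~Q & ~T)
= ~P & ~T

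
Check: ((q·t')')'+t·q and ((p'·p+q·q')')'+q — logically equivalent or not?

Yes

E1: ((q·t')')'+t·q
    = q·t'+t·q   (double negation)
    = q   (distribution)
E2: ((p'·p+q·q')')'+q
    = p'·p+q·q'+q   (double negation)
    = p'·p+q   (complement / identity)
    = q   (complement / identity)
Both reduce to q, so they are equivalent.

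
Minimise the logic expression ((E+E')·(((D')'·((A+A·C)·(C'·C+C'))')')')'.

((E+E')·(((D')'·((A+A·C)·(C'·C+C'))')')')'
= ((E+E')·(D')'·((A+A·C)·(C'·C+C'))')'   — double negation
= ((E+E')·(D')'·(A·(C'·C+C'))')'   — absorption
= ((E+E')·(D')'·(A·C')')'   — complement / identity
= ((D')'·(A·C')')'   — complement / identity
= D'+A·C'   — De Morgan

D'+A·C'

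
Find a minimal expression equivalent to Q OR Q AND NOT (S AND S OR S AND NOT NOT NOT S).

Q OR Q AND NOT (S AND S OR S AND NOT NOT NOT S)
= Q OR Q AND NOT (S AND S OR S AND NOT S)   — double negation
= Q OR Q AND NOT S   — distribution
= Q   — absorption

Q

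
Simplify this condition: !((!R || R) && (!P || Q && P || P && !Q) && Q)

!Q

!((!R || R) && (!P || Q && P || P && !Q) && Q)
= !((!R || R) && (!P || P) && Q)
= !((!P || P) && Q)
= !Q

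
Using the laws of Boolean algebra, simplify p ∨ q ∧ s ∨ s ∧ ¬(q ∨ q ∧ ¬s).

p ∨ s

p ∨ q ∧ s ∨ s ∧ ¬(q ∨ q ∧ ¬s)
= p ∨ q ∧ s ∨ s ∧ ¬q   — absorption
= p ∨ s   — distribution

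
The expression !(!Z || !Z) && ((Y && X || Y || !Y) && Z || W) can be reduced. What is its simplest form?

Z

!(!Z || !Z) && ((Y && X || Y || !Y) && Z || W)
= !(!Z || !Z) && ((Y || !Y) && Z || W)
= !!Z && ((Y || !Y) && Z || W)
= !!Z && (Z || W)
= Z && (Z || W)
= Z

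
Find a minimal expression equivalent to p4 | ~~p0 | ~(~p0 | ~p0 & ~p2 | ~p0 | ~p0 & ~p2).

p4 | ~~p0 | ~(~p0 | ~p0 & ~p2 | ~p0 | ~p0 & ~p2)
= p4 | ~~p0 | ~(~p0 | ~p0 & ~p2)   (idempotence)
= p4 | ~~p0 | ~~p0   (absorption)
= p4 | ~~p0   (idempotence)
= p4 | p0   (double negation)

p4 | p0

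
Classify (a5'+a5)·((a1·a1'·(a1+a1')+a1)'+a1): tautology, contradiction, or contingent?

tautology

(a5'+a5)·((a1·a1'·(a1+a1')+a1)'+a1)
= (a5'+a5)·((a1·a1'+a1)'+a1)   [complement / identity]
= (a5'+a5)·(a1'+a1)   [complement / identity]
= a1'+a1   [complement / identity]
= 1   [complement]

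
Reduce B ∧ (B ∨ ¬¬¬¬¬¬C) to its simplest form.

B

B ∧ (B ∨ ¬¬¬¬¬¬C)
= B ∧ (B ∨ ¬¬¬¬C)   (double negation)
= B ∧ (B ∨ ¬¬C)   (double negation)
= B ∧ (B ∨ C)   (double negation)
= B   (absorption)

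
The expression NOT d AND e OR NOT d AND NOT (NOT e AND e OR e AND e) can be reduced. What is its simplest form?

NOT d AND e OR NOT d AND NOT (NOT e AND e OR e AND e)
= NOT d AND e OR NOT d AND NOT (e AND e)
= NOT d AND e OR NOT d AND NOT e
= NOT d

NOT d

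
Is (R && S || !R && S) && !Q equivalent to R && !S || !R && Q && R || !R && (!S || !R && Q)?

No

E1: (R && S || !R && S) && !Q
    = S && !Q
E2: R && !S || !R && Q && R || !R && (!S || !R && Q)
    = (!S || !R && Q) && R || !R && (!S || !R && Q)
    = !S || !R && Q
These differ: at Q=1, R=0, S=0, E1 = 0 but E2 = 1.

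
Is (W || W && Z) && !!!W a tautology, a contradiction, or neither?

(W || W && Z) && !!!W
= W && !!!W   — absorption
= W && !W   — double negation
= false   — complement

contradiction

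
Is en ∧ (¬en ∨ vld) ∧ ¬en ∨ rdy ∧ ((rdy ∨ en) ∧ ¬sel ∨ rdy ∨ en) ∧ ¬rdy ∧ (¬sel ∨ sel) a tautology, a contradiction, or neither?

contradiction

en ∧ (¬en ∨ vld) ∧ ¬en ∨ rdy ∧ ((rdy ∨ en) ∧ ¬sel ∨ rdy ∨ en) ∧ ¬rdy ∧ (¬sel ∨ sel)
= en ∧ (¬en ∨ vld) ∧ ¬en ∨ rdy ∧ (rdy ∨ en) ∧ ¬rdy ∧ (¬sel ∨ sel)   [absorption]
= en ∧ (¬en ∨ vld) ∧ ¬en ∨ rdy ∧ (rdy ∨ en) ∧ ¬rdy   [complement / identity]
= en ∧ ¬en ∨ rdy ∧ (rdy ∨ en) ∧ ¬rdy   [absorption]
= rdy ∧ (rdy ∨ en) ∧ ¬rdy   [complement / identity]
= rdy ∧ ¬rdy   [absorption]
= False   [complement]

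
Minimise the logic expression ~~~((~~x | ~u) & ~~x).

~x

~~~((~~x | ~u) & ~~x)
= ~~~~~x   [absorption]
= ~~~x   [double negation]
= ~x   [double negation]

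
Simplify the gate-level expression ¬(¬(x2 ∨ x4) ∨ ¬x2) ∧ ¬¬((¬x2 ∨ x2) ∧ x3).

¬(¬(x2 ∨ x4) ∨ ¬x2) ∧ ¬¬((¬x2 ∨ x2) ∧ x3)
= ¬(¬(x2 ∨ x4) ∨ ¬x2) ∧ (¬x2 ∨ x2) ∧ x3
= ¬(¬(x2 ∨ x4) ∨ ¬x2) ∧ x3
= (x2 ∨ x4) ∧ x2 ∧ x3
= x2 ∧ x3

x2 ∧ x3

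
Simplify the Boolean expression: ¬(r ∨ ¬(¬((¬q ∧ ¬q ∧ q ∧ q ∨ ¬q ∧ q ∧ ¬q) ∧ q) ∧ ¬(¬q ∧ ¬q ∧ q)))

¬(r ∨ ¬(¬((¬q ∧ ¬q ∧ q ∧ q ∨ ¬q ∧ q ∧ ¬q) ∧ q) ∧ ¬(¬q ∧ ¬q ∧ q)))
= ¬(r ∨ ¬(¬((¬q ∧ q ∧ q ∨ ¬q ∧ q ∧ ¬q) ∧ q) ∧ ¬(¬q ∧ ¬q ∧ q)))
= ¬(r ∨ (¬q ∧ q ∧ q ∨ ¬q ∧ q ∧ ¬q) ∧ q ∨ ¬q ∧ ¬q ∧ q)
= ¬(r ∨ ¬q ∧ q ∧ q ∨ ¬q ∧ ¬q ∧ q)
= ¬(r ∨ ¬q ∧ q)
= ¬r

¬r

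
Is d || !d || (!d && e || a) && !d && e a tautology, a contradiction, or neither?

tautology

d || !d || (!d && e || a) && !d && e
= d || !d || !d && e   (absorption)
= d || !d   (absorption)
= true   (complement)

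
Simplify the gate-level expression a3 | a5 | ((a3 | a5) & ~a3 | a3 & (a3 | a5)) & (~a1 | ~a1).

a3 | a5 | ((a3 | a5) & ~a3 | a3 & (a3 | a5)) & (~a1 | ~a1)
= a3 | a5 | ((a3 | a5) & ~a3 | a3 & (a3 | a5)) & ~a1   — idempotence
= a3 | a5 | (a3 | a5) & ~a1   — distribution
= a3 | a5   — absorption

a3 | a5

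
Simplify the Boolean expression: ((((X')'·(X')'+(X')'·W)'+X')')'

X'

((((X')'·(X')'+(X')'·W)'+X')')'
= (((((X')'+W)·(X')')'+X')')'
= ((((X')')'+X')')'
= ((X')')'+X'
= X'+X'
= X'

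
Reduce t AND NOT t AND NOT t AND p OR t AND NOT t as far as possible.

FALSE

t AND NOT t AND NOT t AND p OR t AND NOT t
= t AND NOT t AND p OR t AND NOT t
= t AND NOT t
= FALSE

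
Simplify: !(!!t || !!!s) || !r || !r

!t && s || !r

!(!!t || !!!s) || !r || !r
= !t && !!s || !r || !r   (De Morgan)
= !t && !!s || !r   (idempotence)
= !t && s || !r   (double negation)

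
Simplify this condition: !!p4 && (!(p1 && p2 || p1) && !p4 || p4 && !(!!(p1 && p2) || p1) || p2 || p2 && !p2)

p4 && (!p1 || p2)

!!p4 && (!(p1 && p2 || p1) && !p4 || p4 && !(!!(p1 && p2) || p1) || p2 || p2 && !p2)
= !!p4 && (!(p1 && p2 || p1) && !p4 || p4 && !(p1 && p2 || p1) || p2 || p2 && !p2)   — double negation
= !!p4 && (!(p1 && p2 || p1) || p2 || p2 && !p2)   — distribution
= !!p4 && (!p1 || p2 || p2 && !p2)   — absorption
= !!p4 && (!p1 || p2)   — complement / identity
= p4 && (!p1 || p2)   — double negation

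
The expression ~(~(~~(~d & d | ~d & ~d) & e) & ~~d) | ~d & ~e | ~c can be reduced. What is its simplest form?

~(~(~~(~d & d | ~d & ~d) & e) & ~~d) | ~d & ~e | ~c
= ~(~(~~~d & e) & ~~d) | ~d & ~e | ~c   [distribution]
= ~~~d & e | ~d | ~d & ~e | ~c   [De Morgan]
= ~d & e | ~d | ~d & ~e | ~c   [double negation]
= ~d | ~d & ~e | ~c   [absorption]
= ~d | ~c   [absorption]

~d | ~c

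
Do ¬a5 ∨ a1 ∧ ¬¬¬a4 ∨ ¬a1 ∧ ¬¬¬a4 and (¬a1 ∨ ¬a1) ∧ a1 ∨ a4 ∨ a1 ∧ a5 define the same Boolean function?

E1: ¬a5 ∨ a1 ∧ ¬¬¬a4 ∨ ¬a1 ∧ ¬¬¬a4
    = ¬a5 ∨ ¬¬¬a4   (distribution)
    = ¬a5 ∨ ¬a4   (double negation)
E2: (¬a1 ∨ ¬a1) ∧ a1 ∨ a4 ∨ a1 ∧ a5
    = ¬a1 ∧ a1 ∨ a4 ∨ a1 ∧ a5   (idempotence)
    = a4 ∨ a1 ∧ a5   (complement / identity)
These differ: at a1=0, a4=1, a5=1, E1 = 0 but E2 = 1.

No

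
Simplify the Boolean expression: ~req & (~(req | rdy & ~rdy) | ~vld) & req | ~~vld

vld

~req & (~(req | rdy & ~rdy) | ~vld) & req | ~~vld
= ~req & (~(req | rdy & ~rdy) | ~vld) & req | vld
= ~req & (~req | ~vld) & req | vld
= ~req & req | vld
= vld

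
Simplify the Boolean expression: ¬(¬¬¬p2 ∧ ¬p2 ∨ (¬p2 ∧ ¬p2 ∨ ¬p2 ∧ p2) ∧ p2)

¬(¬¬¬p2 ∧ ¬p2 ∨ (¬p2 ∧ ¬p2 ∨ ¬p2 ∧ p2) ∧ p2)
= ¬(¬p2 ∧ ¬p2 ∨ (¬p2 ∧ ¬p2 ∨ ¬p2 ∧ p2) ∧ p2)   [double negation]
= ¬(¬p2 ∧ ¬p2 ∨ ¬p2 ∧ p2)   [distribution]
= ¬¬p2   [distribution]
= p2   [double negation]

p2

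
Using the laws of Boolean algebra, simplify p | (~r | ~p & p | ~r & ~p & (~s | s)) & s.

p | (~r | ~p & p | ~r & ~p & (~s | s)) & s
= p | (~r | ~r & ~p & (~s | s)) & s   — complement / identity
= p | (~r | ~r & ~p) & s   — complement / identity
= p | ~r & s   — absorption

p | ~r & s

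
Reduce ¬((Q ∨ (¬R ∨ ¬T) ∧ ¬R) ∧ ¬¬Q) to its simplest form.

¬Q

¬((Q ∨ (¬R ∨ ¬T) ∧ ¬R) ∧ ¬¬Q)
= ¬((Q ∨ ¬R) ∧ ¬¬Q)   (absorption)
= ¬((Q ∨ ¬R) ∧ Q)   (double negation)
= ¬Q   (absorption)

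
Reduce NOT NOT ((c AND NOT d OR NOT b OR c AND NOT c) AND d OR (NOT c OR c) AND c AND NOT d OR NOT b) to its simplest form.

c AND NOT d OR NOT b

NOT NOT ((c AND NOT d OR NOT b OR c AND NOT c) AND d OR (NOT c OR c) AND c AND NOT d OR NOT b)
= NOT NOT ((c AND NOT d OR NOT b OR c AND NOT c) AND d OR c AND NOT d OR NOT b)   (complement / identity)
= NOT NOT ((c AND NOT d OR NOT b) AND d OR c AND NOT d OR NOT b)   (complement / identity)
= NOT NOT (c AND NOT d OR NOT b)   (absorption)
= c AND NOT d OR NOT b   (double negation)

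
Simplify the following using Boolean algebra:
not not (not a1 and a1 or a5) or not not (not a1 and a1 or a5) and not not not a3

not not (not a1 and a1 or a5) or not not (not a1 and a1 or a5) and not not not a3
= not not (not a1 and a1 or a5) or not not (not a1 and a1 or a5) and not a3   (double negation)
= not not (not a1 and a1 or a5)   (absorption)
= not not a5   (complement / identity)
= a5   (double negation)

a5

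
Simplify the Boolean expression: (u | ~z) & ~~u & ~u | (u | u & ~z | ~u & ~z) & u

(u | ~z) & ~~u & ~u | (u | u & ~z | ~u & ~z) & u
= (u | ~z) & u & ~u | (u | u & ~z | ~u & ~z) & u   [double negation]
= (u | ~z) & u & ~u | (u | ~z) & u   [distribution]
= (u | ~z) & u   [absorption]
= u   [absorption]

u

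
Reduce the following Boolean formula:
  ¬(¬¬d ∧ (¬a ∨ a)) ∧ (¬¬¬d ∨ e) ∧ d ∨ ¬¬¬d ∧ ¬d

¬(¬¬d ∧ (¬a ∨ a)) ∧ (¬¬¬d ∨ e) ∧ d ∨ ¬¬¬d ∧ ¬d
= ¬¬¬d ∧ (¬¬¬d ∨ e) ∧ d ∨ ¬¬¬d ∧ ¬d
= ¬¬¬d ∧ d ∨ ¬¬¬d ∧ ¬d
= ¬¬¬d
= ¬d

¬d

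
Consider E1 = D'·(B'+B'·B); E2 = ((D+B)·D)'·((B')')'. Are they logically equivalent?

Yes

E1: D'·(B'+B'·B)
    = D'·B'   (complement / identity)
E2: ((D+B)·D)'·((B')')'
    = D'·((B')')'   (absorption)
    = D'·B'   (double negation)
Both reduce to D'·B', so they are equivalent.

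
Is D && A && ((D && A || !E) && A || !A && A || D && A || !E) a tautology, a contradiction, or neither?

D && A && ((D && A || !E) && A || !A && A || D && A || !E)
= D && A && ((D && A || !E) && A || D && A || !E)   — complement / identity
= D && A && (D && A || !E)   — absorption
= D && A   — absorption
This depends on A, D, so it is not a constant.

neither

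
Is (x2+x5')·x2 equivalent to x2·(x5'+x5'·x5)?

E1: (x2+x5')·x2
    = x2   — absorption
E2: x2·(x5'+x5'·x5)
    = x2·x5'   — complement / identity
These differ: at x2=1, x5=1, E1 = 1 but E2 = 0.

No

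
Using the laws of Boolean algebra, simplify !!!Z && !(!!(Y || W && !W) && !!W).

!!!Z && !(!!(Y || W && !W) && !!W)
= !Z && !(!!(Y || W && !W) && !!W)   (double negation)
= !Z && !(!!Y && !!W)   (complement / identity)
= !Z && (!Y || !W)   (De Morgan)

!Z && (!Y || !W)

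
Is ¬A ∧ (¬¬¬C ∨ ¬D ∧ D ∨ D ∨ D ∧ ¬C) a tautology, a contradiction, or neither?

neither

¬A ∧ (¬¬¬C ∨ ¬D ∧ D ∨ D ∨ D ∧ ¬C)
= ¬A ∧ (¬¬¬C ∨ ¬D ∧ D ∨ D)
= ¬A ∧ (¬¬¬C ∨ D)
= ¬A ∧ (¬C ∨ D)
This depends on A, C, D, so it is not a constant.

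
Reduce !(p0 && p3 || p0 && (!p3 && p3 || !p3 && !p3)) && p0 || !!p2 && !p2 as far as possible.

false

!(p0 && p3 || p0 && (!p3 && p3 || !p3 && !p3)) && p0 || !!p2 && !p2
= !(p0 && p3 || p0 && (!p3 && p3 || !p3 && !p3)) && p0 || p2 && !p2   [double negation]
= !(p0 && p3 || p0 && !p3) && p0 || p2 && !p2   [distribution]
= !p0 && p0 || p2 && !p2   [distribution]
= p2 && !p2   [complement / identity]
= false   [complement]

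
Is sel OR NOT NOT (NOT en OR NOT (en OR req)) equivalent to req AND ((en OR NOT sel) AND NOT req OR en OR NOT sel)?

E1: sel OR NOT NOT (NOT en OR NOT (en OR req))
    = sel OR NOT (en AND (en OR req))
    = sel OR NOT en
E2: req AND ((en OR NOT sel) AND NOT req OR en OR NOT sel)
    = req AND (en OR NOT sel)
These differ: at en=0, req=0, sel=1, E1 = 1 but E2 = 0.

No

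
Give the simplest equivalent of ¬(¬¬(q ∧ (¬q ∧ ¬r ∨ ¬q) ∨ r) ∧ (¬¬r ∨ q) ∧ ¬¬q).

¬r ∨ ¬q

¬(¬¬(q ∧ (¬q ∧ ¬r ∨ ¬q) ∨ r) ∧ (¬¬r ∨ q) ∧ ¬¬q)
= ¬(¬¬(q ∧ ¬q ∨ r) ∧ (¬¬r ∨ q) ∧ ¬¬q)   — absorption
= ¬(¬¬r ∧ (¬¬r ∨ q) ∧ ¬¬q)   — complement / identity
= ¬(¬¬r ∧ ¬¬q)   — absorption
= ¬r ∨ ¬q   — De Morgan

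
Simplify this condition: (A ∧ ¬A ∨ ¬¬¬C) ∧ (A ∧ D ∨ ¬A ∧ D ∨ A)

(A ∧ ¬A ∨ ¬¬¬C) ∧ (A ∧ D ∨ ¬A ∧ D ∨ A)
= ¬¬¬C ∧ (A ∧ D ∨ ¬A ∧ D ∨ A)
= ¬¬¬C ∧ (D ∨ A)
= ¬C ∧ (D ∨ A)

¬C ∧ (D ∨ A)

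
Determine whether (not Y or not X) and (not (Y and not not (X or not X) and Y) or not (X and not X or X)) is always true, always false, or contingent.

(not Y or not X) and (not (Y and not not (X or not X) and Y) or not (X and not X or X))
= (not Y or not X) and (not (Y and (X or not X) and Y) or not (X and not X or X))   (double negation)
= (not Y or not X) and (not (Y and Y) or not (X and not X or X))   (complement / identity)
= (not Y or not X) and (not Y or not (X and not X or X))   (idempotence)
= (not Y or not X) and (not Y or not X)   (complement / identity)
= not Y or not X   (idempotence)
This depends on X, Y, so it is not a constant.

contingent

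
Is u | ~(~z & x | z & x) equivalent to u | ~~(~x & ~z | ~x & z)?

Yes

E1: u | ~(~z & x | z & x)
    = u | ~x   [distribution]
E2: u | ~~(~x & ~z | ~x & z)
    = u | ~~~x   [distribution]
    = u | ~x   [double negation]
Both reduce to u | ~x, so they are equivalent.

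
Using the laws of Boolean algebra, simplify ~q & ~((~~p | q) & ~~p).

~q & ~p

~q & ~((~~p | q) & ~~p)
= ~q & ~~~p   — absorption
= ~q & ~p   — double negation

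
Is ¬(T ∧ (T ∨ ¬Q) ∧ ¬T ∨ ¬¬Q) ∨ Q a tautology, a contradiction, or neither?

¬(T ∧ (T ∨ ¬Q) ∧ ¬T ∨ ¬¬Q) ∨ Q
= ¬(T ∧ ¬T ∨ ¬¬Q) ∨ Q   (absorption)
= ¬¬¬Q ∨ Q   (complement / identity)
= ¬Q ∨ Q   (double negation)
= True   (complement)

tautology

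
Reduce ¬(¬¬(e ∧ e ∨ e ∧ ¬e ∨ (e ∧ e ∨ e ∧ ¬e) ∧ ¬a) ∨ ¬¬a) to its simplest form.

¬(¬¬(e ∧ e ∨ e ∧ ¬e ∨ (e ∧ e ∨ e ∧ ¬e) ∧ ¬a) ∨ ¬¬a)
= ¬(e ∧ e ∨ e ∧ ¬e ∨ (e ∧ e ∨ e ∧ ¬e) ∧ ¬a) ∧ ¬a   [De Morgan]
= ¬(e ∧ e ∨ e ∧ ¬e) ∧ ¬a   [absorption]
= ¬e ∧ ¬a   [distribution]

¬e ∧ ¬a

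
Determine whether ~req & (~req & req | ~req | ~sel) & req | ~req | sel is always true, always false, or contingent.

contingent

~req & (~req & req | ~req | ~sel) & req | ~req | sel
= ~req & (~req | ~sel) & req | ~req | sel   [complement / identity]
= ~req & req | ~req | sel   [absorption]
= ~req | sel   [complement / identity]
This depends on req, sel, so it is not a constant.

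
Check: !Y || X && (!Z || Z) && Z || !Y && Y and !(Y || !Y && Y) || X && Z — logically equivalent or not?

E1: !Y || X && (!Z || Z) && Z || !Y && Y
    = !Y || X && (!Z || Z) && Z   — complement / identity
    = !Y || X && Z   — complement / identity
E2: !(Y || !Y && Y) || X && Z
    = !Y || X && Z   — complement / identity
Both reduce to !Y || X && Z, so they are equivalent.

Yes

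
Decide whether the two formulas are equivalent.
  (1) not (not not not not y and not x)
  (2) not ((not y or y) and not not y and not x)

Yes

E1: not (not not not not y and not x)
    = not not not y or x
    = not y or x
E2: not ((not y or y) and not not y and not x)
    = not (not not y and not x)
    = not y or x
Both reduce to not y or x, so they are equivalent.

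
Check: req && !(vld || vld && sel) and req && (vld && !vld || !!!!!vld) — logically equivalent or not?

Yes

E1: req && !(vld || vld && sel)
    = req && !vld
E2: req && (vld && !vld || !!!!!vld)
    = req && (vld && !vld || !!!vld)
    = req && (vld && !vld || !vld)
    = req && !vld
Both reduce to req && !vld, so they are equivalent.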